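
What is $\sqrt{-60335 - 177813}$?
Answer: $2 i \sqrt{59537} \approx 488.0 i$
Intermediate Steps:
$\sqrt{-60335 - 177813} = \sqrt{-238148} = 2 i \sqrt{59537}$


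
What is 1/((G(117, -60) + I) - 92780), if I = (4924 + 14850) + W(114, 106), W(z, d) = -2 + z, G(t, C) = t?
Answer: -1/72777 ≈ -1.3741e-5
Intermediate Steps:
I = 19886 (I = (4924 + 14850) + (-2 + 114) = 19774 + 112 = 19886)
1/((G(117, -60) + I) - 92780) = 1/((117 + 19886) - 92780) = 1/(20003 - 92780) = 1/(-72777) = -1/72777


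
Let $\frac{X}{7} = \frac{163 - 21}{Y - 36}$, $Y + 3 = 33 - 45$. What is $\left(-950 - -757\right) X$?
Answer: $\frac{191842}{51} \approx 3761.6$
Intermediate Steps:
$Y = -15$ ($Y = -3 + \left(33 - 45\right) = -3 - 12 = -15$)
$X = - \frac{994}{51}$ ($X = 7 \frac{163 - 21}{-15 - 36} = 7 \frac{142}{-51} = 7 \cdot 142 \left(- \frac{1}{51}\right) = 7 \left(- \frac{142}{51}\right) = - \frac{994}{51} \approx -19.49$)
$\left(-950 - -757\right) X = \left(-950 - -757\right) \left(- \frac{994}{51}\right) = \left(-950 + 757\right) \left(- \frac{994}{51}\right) = \left(-193\right) \left(- \frac{994}{51}\right) = \frac{191842}{51}$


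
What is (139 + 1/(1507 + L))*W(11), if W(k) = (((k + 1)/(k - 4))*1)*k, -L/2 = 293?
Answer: 5632880/2149 ≈ 2621.2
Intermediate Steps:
L = -586 (L = -2*293 = -586)
W(k) = k*(1 + k)/(-4 + k) (W(k) = (((1 + k)/(-4 + k))*1)*k = ((1 + k)/(-4 + k))*k = k*(1 + k)/(-4 + k))
(139 + 1/(1507 + L))*W(11) = (139 + 1/(1507 - 586))*(11*(1 + 11)/(-4 + 11)) = (139 + 1/921)*(11*12/7) = (139 + 1/921)*(11*(⅐)*12) = (128020/921)*(132/7) = 5632880/2149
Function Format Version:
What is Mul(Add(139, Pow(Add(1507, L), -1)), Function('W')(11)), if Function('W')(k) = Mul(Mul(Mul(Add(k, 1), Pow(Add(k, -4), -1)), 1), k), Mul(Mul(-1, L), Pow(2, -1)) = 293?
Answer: Rational(5632880, 2149) ≈ 2621.2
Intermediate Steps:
L = -586 (L = Mul(-2, 293) = -586)
Function('W')(k) = Mul(k, Pow(Add(-4, k), -1), Add(1, k)) (Function('W')(k) = Mul(Mul(Mul(Add(1, k), Pow(Add(-4, k), -1)), 1), k) = Mul(Mul(Mul(Pow(Add(-4, k), -1), Add(1, k)), 1), k) = Mul(Mul(Pow(Add(-4, k), -1), Add(1, k)), k) = Mul(k, Pow(Add(-4, k), -1), Add(1, k)))
Mul(Add(139, Pow(Add(1507, L), -1)), Function('W')(11)) = Mul(Add(139, Pow(Add(1507, -586), -1)), Mul(11, Pow(Add(-4, 11), -1), Add(1, 11))) = Mul(Add(139, Pow(921, -1)), Mul(11, Pow(7, -1), 12)) = Mul(Add(139, Rational(1, 921)), Mul(11, Rational(1, 7), 12)) = Mul(Rational(128020, 921), Rational(132, 7)) = Rational(5632880, 2149)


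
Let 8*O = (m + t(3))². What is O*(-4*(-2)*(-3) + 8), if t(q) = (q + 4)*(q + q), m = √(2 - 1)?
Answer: -3698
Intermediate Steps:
m = 1 (m = √1 = 1)
t(q) = 2*q*(4 + q) (t(q) = (4 + q)*(2*q) = 2*q*(4 + q))
O = 1849/8 (O = (1 + 2*3*(4 + 3))²/8 = (1 + 2*3*7)²/8 = (1 + 42)²/8 = (⅛)*43² = (⅛)*1849 = 1849/8 ≈ 231.13)
O*(-4*(-2)*(-3) + 8) = 1849*(-4*(-2)*(-3) + 8)/8 = 1849*(8*(-3) + 8)/8 = 1849*(-24 + 8)/8 = (1849/8)*(-16) = -3698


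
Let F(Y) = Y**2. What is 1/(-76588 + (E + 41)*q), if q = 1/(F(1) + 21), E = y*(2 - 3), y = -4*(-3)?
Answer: -22/1684907 ≈ -1.3057e-5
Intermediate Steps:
y = 12
E = -12 (E = 12*(2 - 3) = 12*(-1) = -12)
q = 1/22 (q = 1/(1**2 + 21) = 1/(1 + 21) = 1/22 ≈ 0.045455)
1/(-76588 + (E + 41)*q) = 1/(-76588 + (-12 + 41)*(1/22)) = 1/(-76588 + 29*(1/22)) = 1/(-76588 + 29/22) = 1/(-1684907/22) = -22/1684907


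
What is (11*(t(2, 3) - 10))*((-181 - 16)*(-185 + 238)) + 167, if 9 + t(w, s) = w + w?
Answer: 1722932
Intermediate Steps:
t(w, s) = -9 + 2*w (t(w, s) = -9 + (w + w) = -9 + 2*w)
(11*(t(2, 3) - 10))*((-181 - 16)*(-185 + 238)) + 167 = (11*((-9 + 2*2) - 10))*((-181 - 16)*(-185 + 238)) + 167 = (11*((-9 + 4) - 10))*(-197*53) + 167 = (11*(-5 - 10))*(-10441) + 167 = (11*(-15))*(-10441) + 167 = -165*(-10441) + 167 = 1722765 + 167 = 1722932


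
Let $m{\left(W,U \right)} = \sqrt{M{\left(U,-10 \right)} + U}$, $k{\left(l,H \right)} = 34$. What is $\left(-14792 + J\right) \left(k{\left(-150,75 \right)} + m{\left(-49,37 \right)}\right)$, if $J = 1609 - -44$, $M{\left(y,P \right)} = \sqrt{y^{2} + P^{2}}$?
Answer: $-446726 - 13139 \sqrt{37 + \sqrt{1469}} \approx -5.6076 \cdot 10^{5}$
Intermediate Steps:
$M{\left(y,P \right)} = \sqrt{P^{2} + y^{2}}$
$J = 1653$ ($J = 1609 + 44 = 1653$)
$m{\left(W,U \right)} = \sqrt{U + \sqrt{100 + U^{2}}}$ ($m{\left(W,U \right)} = \sqrt{\sqrt{\left(-10\right)^{2} + U^{2}} + U} = \sqrt{\sqrt{100 + U^{2}} + U} = \sqrt{U + \sqrt{100 + U^{2}}}$)
$\left(-14792 + J\right) \left(k{\left(-150,75 \right)} + m{\left(-49,37 \right)}\right) = \left(-14792 + 1653\right) \left(34 + \sqrt{37 + \sqrt{100 + 37^{2}}}\right) = - 13139 \left(34 + \sqrt{37 + \sqrt{100 + 1369}}\right) = - 13139 \left(34 + \sqrt{37 + \sqrt{1469}}\right) = -446726 - 13139 \sqrt{37 + \sqrt{1469}}$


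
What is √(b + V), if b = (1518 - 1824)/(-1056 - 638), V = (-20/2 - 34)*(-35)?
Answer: √9131731/77 ≈ 39.245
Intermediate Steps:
V = 1540 (V = (-20*½ - 34)*(-35) = (-10 - 34)*(-35) = -44*(-35) = 1540)
b = 153/847 (b = -306/(-1694) = -306*(-1/1694) = 153/847 ≈ 0.18064)
√(b + V) = √(153/847 + 1540) = √(1304533/847) = √9131731/77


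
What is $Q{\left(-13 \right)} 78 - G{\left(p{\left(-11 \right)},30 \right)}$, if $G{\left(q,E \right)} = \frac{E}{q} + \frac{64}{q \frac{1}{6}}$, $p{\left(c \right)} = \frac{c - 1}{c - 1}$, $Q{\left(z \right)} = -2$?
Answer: $-570$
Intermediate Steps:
$p{\left(c \right)} = 1$ ($p{\left(c \right)} = \frac{-1 + c}{-1 + c} = 1$)
$G{\left(q,E \right)} = \frac{384}{q} + \frac{E}{q}$ ($G{\left(q,E \right)} = \frac{E}{q} + \frac{64}{q \frac{1}{6}} = \frac{E}{q} + \frac{64}{\frac{1}{6} q} = \frac{E}{q} + 64 \frac{6}{q} = \frac{E}{q} + \frac{384}{q} = \frac{384}{q} + \frac{E}{q}$)
$Q{\left(-13 \right)} 78 - G{\left(p{\left(-11 \right)},30 \right)} = \left(-2\right) 78 - \frac{384 + 30}{1} = -156 - 1 \cdot 414 = -156 - 414 = -570$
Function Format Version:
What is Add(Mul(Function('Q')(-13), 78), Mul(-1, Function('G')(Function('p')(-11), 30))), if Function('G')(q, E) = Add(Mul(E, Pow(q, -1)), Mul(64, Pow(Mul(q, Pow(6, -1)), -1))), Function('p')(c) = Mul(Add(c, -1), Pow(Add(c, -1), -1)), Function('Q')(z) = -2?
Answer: -570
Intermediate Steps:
Function('p')(c) = 1 (Function('p')(c) = Mul(Add(-1, c), Pow(Add(-1, c), -1)) = 1)
Function('G')(q, E) = Add(Mul(384, Pow(q, -1)), Mul(E, Pow(q, -1))) (Function('G')(q, E) = Add(Mul(E, Pow(q, -1)), Mul(64, Pow(Mul(q, Rational(1, 6)), -1))) = Add(Mul(E, Pow(q, -1)), Mul(64, Pow(Mul(Rational(1, 6), q), -1))) = Add(Mul(E, Pow(q, -1)), Mul(64, Mul(6, Pow(q, -1)))) = Add(Mul(E, Pow(q, -1)), Mul(384, Pow(q, -1))) = Add(Mul(384, Pow(q, -1)), Mul(E, Pow(q, -1))))
Add(Mul(Function('Q')(-13), 78), Mul(-1, Function('G')(Function('p')(-11), 30))) = Add(Mul(-2, 78), Mul(-1, Mul(Pow(1, -1), Add(384, 30)))) = Add(-156, Mul(-1, Mul(1, 414))) = Add(-156, Mul(-1, 414)) = Add(-156, -414) = -570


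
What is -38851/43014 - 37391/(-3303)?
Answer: 493337207/47358414 ≈ 10.417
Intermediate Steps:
-38851/43014 - 37391/(-3303) = -38851*1/43014 - 37391*(-1/3303) = -38851/43014 + 37391/3303 = 493337207/47358414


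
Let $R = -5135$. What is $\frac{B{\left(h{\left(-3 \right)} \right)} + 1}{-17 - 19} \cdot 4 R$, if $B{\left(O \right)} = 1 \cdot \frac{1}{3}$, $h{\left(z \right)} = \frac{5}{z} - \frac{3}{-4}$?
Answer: $\frac{20540}{27} \approx 760.74$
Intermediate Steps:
$h{\left(z \right)} = \frac{3}{4} + \frac{5}{z}$ ($h{\left(z \right)} = \frac{5}{z} - - \frac{3}{4} = \frac{5}{z} + \frac{3}{4} = \frac{3}{4} + \frac{5}{z}$)
$B{\left(O \right)} = \frac{1}{3}$ ($B{\left(O \right)} = 1 \cdot \frac{1}{3} = \frac{1}{3}$)
$\frac{B{\left(h{\left(-3 \right)} \right)} + 1}{-17 - 19} \cdot 4 R = \frac{\frac{1}{3} + 1}{-17 - 19} \cdot 4 \left(-5135\right) = \frac{4}{3 \left(-36\right)} 4 \left(-5135\right) = \frac{4}{3} \left(- \frac{1}{36}\right) 4 \left(-5135\right) = \left(- \frac{1}{27}\right) 4 \left(-5135\right) = \left(- \frac{4}{27}\right) \left(-5135\right) = \frac{20540}{27}$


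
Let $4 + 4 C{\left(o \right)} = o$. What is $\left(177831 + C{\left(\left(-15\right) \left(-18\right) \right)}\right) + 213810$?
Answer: $\frac{783415}{2} \approx 3.9171 \cdot 10^{5}$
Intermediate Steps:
$C{\left(o \right)} = -1 + \frac{o}{4}$
$\left(177831 + C{\left(\left(-15\right) \left(-18\right) \right)}\right) + 213810 = \left(177831 - \left(1 - \frac{\left(-15\right) \left(-18\right)}{4}\right)\right) + 213810 = \left(177831 + \left(-1 + \frac{1}{4} \cdot 270\right)\right) + 213810 = \left(177831 + \left(-1 + \frac{135}{2}\right)\right) + 213810 = \left(177831 + \frac{133}{2}\right) + 213810 = \frac{355795}{2} + 213810 = \frac{783415}{2}$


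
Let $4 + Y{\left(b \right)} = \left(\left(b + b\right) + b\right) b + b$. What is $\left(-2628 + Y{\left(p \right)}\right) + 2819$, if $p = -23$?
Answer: $1751$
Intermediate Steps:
$Y{\left(b \right)} = -4 + b + 3 b^{2}$ ($Y{\left(b \right)} = -4 + \left(\left(\left(b + b\right) + b\right) b + b\right) = -4 + \left(\left(2 b + b\right) b + b\right) = -4 + \left(3 b b + b\right) = -4 + \left(3 b^{2} + b\right) = -4 + \left(b + 3 b^{2}\right) = -4 + b + 3 b^{2}$)
$\left(-2628 + Y{\left(p \right)}\right) + 2819 = \left(-2628 - \left(27 - 1587\right)\right) + 2819 = \left(-2628 - -1560\right) + 2819 = \left(-2628 + 1560\right) + 2819 = -1068 + 2819 = 1751$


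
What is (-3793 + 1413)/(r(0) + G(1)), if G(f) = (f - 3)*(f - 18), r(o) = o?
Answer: -70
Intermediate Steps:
G(f) = (-18 + f)*(-3 + f) (G(f) = (-3 + f)*(-18 + f) = (-18 + f)*(-3 + f))
(-3793 + 1413)/(r(0) + G(1)) = (-3793 + 1413)/(0 + (54 + 1² - 21*1)) = -2380/(0 + (54 + 1 - 21)) = -2380/(0 + 34) = -2380/34 = -2380*1/34 = -70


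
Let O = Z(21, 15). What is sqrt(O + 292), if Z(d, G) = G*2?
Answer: sqrt(322) ≈ 17.944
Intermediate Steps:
Z(d, G) = 2*G
O = 30 (O = 2*15 = 30)
sqrt(O + 292) = sqrt(30 + 292) = sqrt(322)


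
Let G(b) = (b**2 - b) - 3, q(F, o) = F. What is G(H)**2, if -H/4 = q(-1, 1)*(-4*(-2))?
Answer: 978121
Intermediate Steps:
H = 32 (H = -(-4)*(-4*(-2)) = -(-4)*8 = -4*(-8) = 32)
G(b) = -3 + b**2 - b
G(H)**2 = (-3 + 32**2 - 1*32)**2 = (-3 + 1024 - 32)**2 = 989**2 = 978121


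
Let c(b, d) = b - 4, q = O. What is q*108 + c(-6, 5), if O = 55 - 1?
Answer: 5822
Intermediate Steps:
O = 54
q = 54
c(b, d) = -4 + b
q*108 + c(-6, 5) = 54*108 + (-4 - 6) = 5832 - 10 = 5822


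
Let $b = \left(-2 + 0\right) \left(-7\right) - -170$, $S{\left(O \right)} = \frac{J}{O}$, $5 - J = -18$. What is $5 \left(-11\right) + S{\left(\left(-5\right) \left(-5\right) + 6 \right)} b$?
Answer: $\frac{2527}{31} \approx 81.516$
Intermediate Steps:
$J = 23$ ($J = 5 - -18 = 5 + 18 = 23$)
$S{\left(O \right)} = \frac{23}{O}$
$b = 184$ ($b = \left(-2\right) \left(-7\right) + 170 = 14 + 170 = 184$)
$5 \left(-11\right) + S{\left(\left(-5\right) \left(-5\right) + 6 \right)} b = 5 \left(-11\right) + \frac{23}{\left(-5\right) \left(-5\right) + 6} \cdot 184 = -55 + \frac{23}{25 + 6} \cdot 184 = -55 + \frac{23}{31} \cdot 184 = -55 + \frac{4232}{31} = \frac{2527}{31}$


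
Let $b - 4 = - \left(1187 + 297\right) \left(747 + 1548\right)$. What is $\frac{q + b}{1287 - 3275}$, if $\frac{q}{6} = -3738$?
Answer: $\frac{857051}{497} \approx 1724.4$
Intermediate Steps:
$q = -22428$ ($q = 6 \left(-3738\right) = -22428$)
$b = -3405776$ ($b = 4 - \left(1187 + 297\right) \left(747 + 1548\right) = 4 - 1484 \cdot 2295 = 4 - 3405780 = -3405776$)
$\frac{q + b}{1287 - 3275} = \frac{-22428 - 3405776}{1287 - 3275} = - \frac{3428204}{-1988} = \left(-3428204\right) \left(- \frac{1}{1988}\right) = \frac{857051}{497}$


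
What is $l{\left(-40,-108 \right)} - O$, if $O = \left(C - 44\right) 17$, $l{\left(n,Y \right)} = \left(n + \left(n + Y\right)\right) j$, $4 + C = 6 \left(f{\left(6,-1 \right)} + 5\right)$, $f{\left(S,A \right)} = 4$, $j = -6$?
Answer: $1026$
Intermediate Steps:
$C = 50$ ($C = -4 + 6 \left(4 + 5\right) = -4 + 6 \cdot 9 = -4 + 54 = 50$)
$l{\left(n,Y \right)} = - 12 n - 6 Y$ ($l{\left(n,Y \right)} = \left(n + \left(n + Y\right)\right) \left(-6\right) = \left(n + \left(Y + n\right)\right) \left(-6\right) = \left(Y + 2 n\right) \left(-6\right) = - 12 n - 6 Y$)
$O = 102$ ($O = \left(50 - 44\right) 17 = 6 \cdot 17 = 102$)
$l{\left(-40,-108 \right)} - O = \left(\left(-12\right) \left(-40\right) - -648\right) - 102 = \left(480 + 648\right) - 102 = 1128 - 102 = 1026$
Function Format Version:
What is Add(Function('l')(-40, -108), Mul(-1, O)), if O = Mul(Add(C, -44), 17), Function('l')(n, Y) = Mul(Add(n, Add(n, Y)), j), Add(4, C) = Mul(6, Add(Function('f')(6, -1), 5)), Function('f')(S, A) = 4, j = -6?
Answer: 1026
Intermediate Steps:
C = 50 (C = Add(-4, Mul(6, Add(4, 5))) = Add(-4, Mul(6, 9)) = Add(-4, 54) = 50)
Function('l')(n, Y) = Add(Mul(-12, n), Mul(-6, Y)) (Function('l')(n, Y) = Mul(Add(n, Add(n, Y)), -6) = Mul(Add(n, Add(Y, n)), -6) = Mul(Add(Y, Mul(2, n)), -6) = Add(Mul(-12, n), Mul(-6, Y)))
O = 102 (O = Mul(Add(50, -44), 17) = Mul(6, 17) = 102)
Add(Function('l')(-40, -108), Mul(-1, O)) = Add(Add(Mul(-12, -40), Mul(-6, -108)), Mul(-1, 102)) = Add(Add(480, 648), -102) = Add(1128, -102) = 1026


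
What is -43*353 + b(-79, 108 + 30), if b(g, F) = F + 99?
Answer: -14942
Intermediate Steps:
b(g, F) = 99 + F
-43*353 + b(-79, 108 + 30) = -43*353 + (99 + (108 + 30)) = -15179 + (99 + 138) = -15179 + 237 = -14942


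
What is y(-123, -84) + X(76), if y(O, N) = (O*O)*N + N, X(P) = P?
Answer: -1270844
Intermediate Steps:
y(O, N) = N + N*O² (y(O, N) = O²*N + N = N*O² + N = N + N*O²)
y(-123, -84) + X(76) = -84*(1 + (-123)²) + 76 = -84*(1 + 15129) + 76 = -84*15130 + 76 = -1270920 + 76 = -1270844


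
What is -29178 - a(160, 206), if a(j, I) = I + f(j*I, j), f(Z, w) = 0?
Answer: -29384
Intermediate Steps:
a(j, I) = I (a(j, I) = I + 0 = I)
-29178 - a(160, 206) = -29178 - 1*206 = -29178 - 206 = -29384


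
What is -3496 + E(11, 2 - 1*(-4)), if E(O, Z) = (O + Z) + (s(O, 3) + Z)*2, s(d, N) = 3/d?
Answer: -38131/11 ≈ -3466.5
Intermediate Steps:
E(O, Z) = O + 3*Z + 6/O (E(O, Z) = (O + Z) + (3/O + Z)*2 = (O + Z) + (Z + 3/O)*2 = (O + Z) + (2*Z + 6/O) = O + 3*Z + 6/O)
-3496 + E(11, 2 - 1*(-4)) = -3496 + (11 + 3*(2 - 1*(-4)) + 6/11) = -3496 + (11 + 3*(2 + 4) + 6*(1/11)) = -3496 + (11 + 3*6 + 6/11) = -3496 + (11 + 18 + 6/11) = -3496 + 325/11 = -38131/11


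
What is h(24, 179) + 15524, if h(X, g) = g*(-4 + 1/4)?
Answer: 59411/4 ≈ 14853.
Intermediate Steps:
h(X, g) = -15*g/4 (h(X, g) = g*(-4 + ¼) = g*(-15/4) = -15*g/4)
h(24, 179) + 15524 = -15/4*179 + 15524 = -2685/4 + 15524 = 59411/4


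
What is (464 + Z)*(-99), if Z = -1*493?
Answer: 2871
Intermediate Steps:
Z = -493
(464 + Z)*(-99) = (464 - 493)*(-99) = -29*(-99) = 2871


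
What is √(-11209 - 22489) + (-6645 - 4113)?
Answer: -10758 + I*√33698 ≈ -10758.0 + 183.57*I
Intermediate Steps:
√(-11209 - 22489) + (-6645 - 4113) = √(-33698) - 10758 = I*√33698 - 10758 = -10758 + I*√33698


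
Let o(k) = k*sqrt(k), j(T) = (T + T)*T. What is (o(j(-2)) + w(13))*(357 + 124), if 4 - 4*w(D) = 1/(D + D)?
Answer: 3811/8 + 7696*sqrt(2) ≈ 11360.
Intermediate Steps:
j(T) = 2*T**2 (j(T) = (2*T)*T = 2*T**2)
w(D) = 1 - 1/(8*D) (w(D) = 1 - 1/(4*(D + D)) = 1 - 1/(2*D)/4 = 1 - 1/(8*D))
o(k) = k**(3/2)
(o(j(-2)) + w(13))*(357 + 124) = ((2*(-2)**2)**(3/2) + (-1/8 + 13)/13)*(357 + 124) = ((2*4)**(3/2) + (1/13)*(103/8))*481 = (8**(3/2) + 103/104)*481 = (16*sqrt(2) + 103/104)*481 = (103/104 + 16*sqrt(2))*481 = 3811/8 + 7696*sqrt(2)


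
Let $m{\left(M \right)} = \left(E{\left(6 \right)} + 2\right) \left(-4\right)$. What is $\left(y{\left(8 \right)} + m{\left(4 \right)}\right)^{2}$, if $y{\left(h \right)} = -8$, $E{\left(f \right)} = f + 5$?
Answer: $3600$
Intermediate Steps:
$E{\left(f \right)} = 5 + f$
$m{\left(M \right)} = -52$ ($m{\left(M \right)} = \left(\left(5 + 6\right) + 2\right) \left(-4\right) = \left(11 + 2\right) \left(-4\right) = 13 \left(-4\right) = -52$)
$\left(y{\left(8 \right)} + m{\left(4 \right)}\right)^{2} = \left(-8 - 52\right)^{2} = \left(-60\right)^{2} = 3600$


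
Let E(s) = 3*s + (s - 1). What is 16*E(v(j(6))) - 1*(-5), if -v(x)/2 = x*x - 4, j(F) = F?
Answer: -4107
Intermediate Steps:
v(x) = 8 - 2*x² (v(x) = -2*(x*x - 4) = -2*(x² - 4) = -2*(-4 + x²) = 8 - 2*x²)
E(s) = -1 + 4*s (E(s) = 3*s + (-1 + s) = -1 + 4*s)
16*E(v(j(6))) - 1*(-5) = 16*(-1 + 4*(8 - 2*6²)) - 1*(-5) = 16*(-1 + 4*(8 - 2*36)) + 5 = 16*(-1 + 4*(8 - 72)) + 5 = 16*(-1 + 4*(-64)) + 5 = 16*(-1 - 256) + 5 = 16*(-257) + 5 = -4112 + 5 = -4107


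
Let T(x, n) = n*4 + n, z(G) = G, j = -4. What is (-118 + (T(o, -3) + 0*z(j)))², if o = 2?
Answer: 17689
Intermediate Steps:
T(x, n) = 5*n (T(x, n) = 4*n + n = 5*n)
(-118 + (T(o, -3) + 0*z(j)))² = (-118 + (5*(-3) + 0*(-4)))² = (-118 + (-15 + 0))² = (-118 - 15)² = (-133)² = 17689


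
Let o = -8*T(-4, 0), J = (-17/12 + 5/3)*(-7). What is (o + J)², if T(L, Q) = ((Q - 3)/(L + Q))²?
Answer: 625/16 ≈ 39.063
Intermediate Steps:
T(L, Q) = (-3 + Q)²/(L + Q)² (T(L, Q) = ((-3 + Q)/(L + Q))² = (-3 + Q)²/(L + Q)²)
J = -7/4 (J = (-17*1/12 + 5*(⅓))*(-7) = (-17/12 + 5/3)*(-7) = (¼)*(-7) = -7/4 ≈ -1.7500)
o = -9/2 (o = -8*(-3 + 0)²/(-4 + 0)² = -8*(-3)²/(-4)² = -72/16 = -8*9/16 = -9/2 ≈ -4.5000)
(o + J)² = (-9/2 - 7/4)² = (-25/4)² = 625/16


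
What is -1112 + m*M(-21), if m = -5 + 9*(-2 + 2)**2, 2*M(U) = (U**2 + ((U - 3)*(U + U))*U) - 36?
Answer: 101591/2 ≈ 50796.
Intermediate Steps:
M(U) = -18 + U**2/2 + U**2*(-3 + U) (M(U) = ((U**2 + ((U - 3)*(U + U))*U) - 36)/2 = ((U**2 + ((-3 + U)*(2*U))*U) - 36)/2 = ((U**2 + (2*U*(-3 + U))*U) - 36)/2 = ((U**2 + 2*U**2*(-3 + U)) - 36)/2 = (-36 + U**2 + 2*U**2*(-3 + U))/2 = -18 + U**2/2 + U**2*(-3 + U))
m = -5 (m = -5 + 9*0**2 = -5 + 9*0 = -5 + 0 = -5)
-1112 + m*M(-21) = -1112 - 5*(-18 + (-21)**3 - 5/2*(-21)**2) = -1112 - 5*(-18 - 9261 - 5/2*441) = -1112 - 5*(-18 - 9261 - 2205/2) = -1112 - 5*(-20763/2) = -1112 + 103815/2 = 101591/2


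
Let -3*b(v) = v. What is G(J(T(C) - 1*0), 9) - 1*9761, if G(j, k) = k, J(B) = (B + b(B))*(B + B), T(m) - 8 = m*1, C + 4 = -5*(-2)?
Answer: -9752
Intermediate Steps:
C = 6 (C = -4 - 5*(-2) = -4 + 10 = 6)
T(m) = 8 + m (T(m) = 8 + m*1 = 8 + m)
b(v) = -v/3
J(B) = 4*B**2/3 (J(B) = (B - B/3)*(B + B) = (2*B/3)*(2*B) = 4*B**2/3)
G(J(T(C) - 1*0), 9) - 1*9761 = 9 - 1*9761 = 9 - 9761 = -9752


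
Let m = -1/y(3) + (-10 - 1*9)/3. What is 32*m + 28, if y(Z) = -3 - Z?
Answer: -508/3 ≈ -169.33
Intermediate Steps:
m = -37/6 (m = -1/(-3 - 1*3) + (-10 - 1*9)/3 = -1/(-3 - 3) + (-10 - 9)*(1/3) = -1/(-6) - 19*1/3 = -1*(-1/6) - 19/3 = 1/6 - 19/3 = -37/6 ≈ -6.1667)
32*m + 28 = 32*(-37/6) + 28 = -592/3 + 28 = -508/3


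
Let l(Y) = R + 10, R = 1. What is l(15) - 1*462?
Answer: -451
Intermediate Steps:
l(Y) = 11 (l(Y) = 1 + 10 = 11)
l(15) - 1*462 = 11 - 1*462 = 11 - 462 = -451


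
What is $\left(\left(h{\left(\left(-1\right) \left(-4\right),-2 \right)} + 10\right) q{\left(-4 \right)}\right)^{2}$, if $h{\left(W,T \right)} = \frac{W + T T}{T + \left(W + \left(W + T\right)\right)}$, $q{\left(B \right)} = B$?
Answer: $2304$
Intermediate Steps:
$h{\left(W,T \right)} = \frac{W + T^{2}}{2 T + 2 W}$ ($h{\left(W,T \right)} = \frac{W + T^{2}}{T + \left(W + \left(T + W\right)\right)} = \frac{W + T^{2}}{T + \left(T + 2 W\right)} = \frac{W + T^{2}}{2 T + 2 W}$)
$\left(\left(h{\left(\left(-1\right) \left(-4\right),-2 \right)} + 10\right) q{\left(-4 \right)}\right)^{2} = \left(\left(\frac{\left(-1\right) \left(-4\right) + \left(-2\right)^{2}}{2 \left(-2 - -4\right)} + 10\right) \left(-4\right)\right)^{2} = \left(\left(\frac{4 + 4}{2 \left(-2 + 4\right)} + 10\right) \left(-4\right)\right)^{2} = \left(\left(\frac{1}{2} \cdot \frac{1}{2} \cdot 8 + 10\right) \left(-4\right)\right)^{2} = \left(\left(2 + 10\right) \left(-4\right)\right)^{2} = \left(12 \left(-4\right)\right)^{2} = \left(-48\right)^{2} = 2304$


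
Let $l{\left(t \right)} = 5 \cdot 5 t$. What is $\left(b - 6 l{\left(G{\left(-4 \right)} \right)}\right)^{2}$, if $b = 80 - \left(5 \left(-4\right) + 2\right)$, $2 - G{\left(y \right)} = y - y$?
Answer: $40804$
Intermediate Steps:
$G{\left(y \right)} = 2$ ($G{\left(y \right)} = 2 - \left(y - y\right) = 2 - 0 = 2 + 0 = 2$)
$l{\left(t \right)} = 25 t$
$b = 98$ ($b = 80 - \left(-20 + 2\right) = 80 - -18 = 80 + 18 = 98$)
$\left(b - 6 l{\left(G{\left(-4 \right)} \right)}\right)^{2} = \left(98 - 6 \cdot 25 \cdot 2\right)^{2} = \left(98 - 300\right)^{2} = \left(-202\right)^{2} = 40804$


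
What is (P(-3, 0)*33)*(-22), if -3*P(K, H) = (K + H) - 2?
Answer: -1210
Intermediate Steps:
P(K, H) = 2/3 - H/3 - K/3 (P(K, H) = -((K + H) - 2)/3 = -((H + K) - 2)/3 = -(-2 + H + K)/3 = 2/3 - H/3 - K/3)
(P(-3, 0)*33)*(-22) = ((2/3 - 1/3*0 - 1/3*(-3))*33)*(-22) = ((2/3 + 0 + 1)*33)*(-22) = ((5/3)*33)*(-22) = 55*(-22) = -1210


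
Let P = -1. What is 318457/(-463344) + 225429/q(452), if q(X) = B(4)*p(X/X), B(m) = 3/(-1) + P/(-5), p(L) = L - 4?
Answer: 12434345183/463344 ≈ 26836.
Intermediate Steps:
p(L) = -4 + L
B(m) = -14/5 (B(m) = 3/(-1) - 1/(-5) = 3*(-1) - 1*(-⅕) = -3 + ⅕ = -14/5)
q(X) = 42/5 (q(X) = -14*(-4 + X/X)/5 = -14*(-4 + 1)/5 = -14/5*(-3) = 42/5)
318457/(-463344) + 225429/q(452) = 318457/(-463344) + 225429/(42/5) = 318457*(-1/463344) + 225429*(5/42) = -318457/463344 + 375715/14 = 12434345183/463344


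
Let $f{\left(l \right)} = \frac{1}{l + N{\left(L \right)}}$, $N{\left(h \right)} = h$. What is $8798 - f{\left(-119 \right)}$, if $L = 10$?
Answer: $\frac{958983}{109} \approx 8798.0$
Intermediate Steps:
$f{\left(l \right)} = \frac{1}{10 + l}$ ($f{\left(l \right)} = \frac{1}{l + 10} = \frac{1}{10 + l}$)
$8798 - f{\left(-119 \right)} = 8798 - \frac{1}{10 - 119} = 8798 - \frac{1}{-109} = 8798 - - \frac{1}{109} = 8798 + \frac{1}{109} = \frac{958983}{109}$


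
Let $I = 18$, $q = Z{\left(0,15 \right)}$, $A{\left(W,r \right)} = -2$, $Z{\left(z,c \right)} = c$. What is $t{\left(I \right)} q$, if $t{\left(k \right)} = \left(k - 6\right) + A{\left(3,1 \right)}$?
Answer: $150$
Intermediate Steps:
$q = 15$
$t{\left(k \right)} = -8 + k$ ($t{\left(k \right)} = \left(k - 6\right) - 2 = \left(-6 + k\right) - 2 = -8 + k$)
$t{\left(I \right)} q = \left(-8 + 18\right) 15 = 10 \cdot 15 = 150$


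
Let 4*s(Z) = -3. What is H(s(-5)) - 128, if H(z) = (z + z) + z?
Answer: -521/4 ≈ -130.25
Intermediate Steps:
s(Z) = -3/4 (s(Z) = (1/4)*(-3) = -3/4)
H(z) = 3*z (H(z) = 2*z + z = 3*z)
H(s(-5)) - 128 = 3*(-3/4) - 128 = -9/4 - 128 = -521/4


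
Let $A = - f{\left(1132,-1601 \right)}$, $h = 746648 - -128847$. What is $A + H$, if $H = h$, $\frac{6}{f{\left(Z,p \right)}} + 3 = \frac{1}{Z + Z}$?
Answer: $\frac{5945500129}{6791} \approx 8.755 \cdot 10^{5}$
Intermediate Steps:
$f{\left(Z,p \right)} = \frac{6}{-3 + \frac{1}{2 Z}}$ ($f{\left(Z,p \right)} = \frac{6}{-3 + \frac{1}{Z + Z}} = \frac{6}{-3 + \frac{1}{2 Z}}$)
$h = 875495$ ($h = 746648 + 128847 = 875495$)
$H = 875495$
$A = \frac{13584}{6791}$ ($A = - \frac{\left(-12\right) 1132}{-1 + 6 \cdot 1132} = - \frac{\left(-12\right) 1132}{-1 + 6792} = - \frac{\left(-12\right) 1132}{6791} = \left(-1\right) \left(- \frac{13584}{6791}\right) = \frac{13584}{6791} \approx 2.0003$)
$A + H = \frac{13584}{6791} + 875495 = \frac{5945500129}{6791}$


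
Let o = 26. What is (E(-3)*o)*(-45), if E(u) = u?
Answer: 3510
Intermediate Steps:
(E(-3)*o)*(-45) = -3*26*(-45) = -78*(-45) = 3510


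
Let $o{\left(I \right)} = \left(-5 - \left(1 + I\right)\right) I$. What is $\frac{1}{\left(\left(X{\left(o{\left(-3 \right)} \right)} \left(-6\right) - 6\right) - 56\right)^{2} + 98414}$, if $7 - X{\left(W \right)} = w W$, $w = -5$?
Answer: $\frac{1}{238290} \approx 4.1966 \cdot 10^{-6}$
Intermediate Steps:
$o{\left(I \right)} = I \left(-6 - I\right)$ ($o{\left(I \right)} = \left(-6 - I\right) I = I \left(-6 - I\right)$)
$X{\left(W \right)} = 7 + 5 W$ ($X{\left(W \right)} = 7 - - 5 W = 7 + 5 W$)
$\frac{1}{\left(\left(X{\left(o{\left(-3 \right)} \right)} \left(-6\right) - 6\right) - 56\right)^{2} + 98414} = \frac{1}{\left(\left(\left(7 + 5 \left(\left(-1\right) \left(-3\right) \left(6 - 3\right)\right)\right) \left(-6\right) - 6\right) - 56\right)^{2} + 98414} = \frac{1}{\left(\left(\left(7 + 5 \left(\left(-1\right) \left(-3\right) 3\right)\right) \left(-6\right) - 6\right) - 56\right)^{2} + 98414} = \frac{1}{\left(\left(\left(7 + 5 \cdot 9\right) \left(-6\right) - 6\right) - 56\right)^{2} + 98414} = \frac{1}{\left(\left(\left(7 + 45\right) \left(-6\right) - 6\right) - 56\right)^{2} + 98414} = \frac{1}{\left(\left(52 \left(-6\right) - 6\right) - 56\right)^{2} + 98414} = \frac{1}{\left(\left(-312 - 6\right) - 56\right)^{2} + 98414} = \frac{1}{\left(-318 - 56\right)^{2} + 98414} = \frac{1}{\left(-374\right)^{2} + 98414} = \frac{1}{139876 + 98414} = \frac{1}{238290}$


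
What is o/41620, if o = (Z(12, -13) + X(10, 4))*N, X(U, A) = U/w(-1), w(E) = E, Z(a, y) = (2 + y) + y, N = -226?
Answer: 1921/10405 ≈ 0.18462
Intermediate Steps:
Z(a, y) = 2 + 2*y
X(U, A) = -U (X(U, A) = U/(-1) = U*(-1) = -U)
o = 7684 (o = ((2 + 2*(-13)) - 1*10)*(-226) = ((2 - 26) - 10)*(-226) = (-24 - 10)*(-226) = -34*(-226) = 7684)
o/41620 = 7684/41620 = 7684*(1/41620) = 1921/10405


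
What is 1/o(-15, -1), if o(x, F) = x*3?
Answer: -1/45 ≈ -0.022222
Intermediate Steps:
o(x, F) = 3*x
1/o(-15, -1) = 1/(3*(-15)) = 1/(-45) = -1/45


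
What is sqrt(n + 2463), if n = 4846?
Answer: sqrt(7309) ≈ 85.493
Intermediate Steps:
sqrt(n + 2463) = sqrt(4846 + 2463) = sqrt(7309)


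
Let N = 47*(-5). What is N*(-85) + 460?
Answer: 20435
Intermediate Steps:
N = -235
N*(-85) + 460 = -235*(-85) + 460 = 19975 + 460 = 20435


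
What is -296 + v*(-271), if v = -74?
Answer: 19758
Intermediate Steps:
-296 + v*(-271) = -296 - 74*(-271) = -296 + 20054 = 19758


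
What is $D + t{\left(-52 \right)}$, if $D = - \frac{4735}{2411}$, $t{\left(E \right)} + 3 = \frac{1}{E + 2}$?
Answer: $- \frac{600811}{120550} \approx -4.9839$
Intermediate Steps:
$t{\left(E \right)} = -3 + \frac{1}{2 + E}$ ($t{\left(E \right)} = -3 + \frac{1}{E + 2} = -3 + \frac{1}{2 + E}$)
$D = - \frac{4735}{2411}$ ($D = \left(-4735\right) \frac{1}{2411} = - \frac{4735}{2411} \approx -1.9639$)
$D + t{\left(-52 \right)} = - \frac{4735}{2411} + \frac{-5 - -156}{2 - 52} = - \frac{4735}{2411} + \frac{-5 + 156}{-50} = - \frac{4735}{2411} - \frac{151}{50} = - \frac{600811}{120550}$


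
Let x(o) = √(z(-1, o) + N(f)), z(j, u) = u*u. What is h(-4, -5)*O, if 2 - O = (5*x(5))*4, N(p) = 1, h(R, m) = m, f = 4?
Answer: -10 + 100*√26 ≈ 499.90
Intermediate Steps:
z(j, u) = u²
x(o) = √(1 + o²) (x(o) = √(o² + 1) = √(1 + o²))
O = 2 - 20*√26 (O = 2 - 5*√(1 + 5²)*4 = 2 - 5*√(1 + 25)*4 = 2 - 5*√26*4 = 2 - 20*√26 ≈ -99.980)
h(-4, -5)*O = -5*(2 - 20*√26) = -10 + 100*√26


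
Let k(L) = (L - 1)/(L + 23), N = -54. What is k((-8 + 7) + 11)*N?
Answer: -162/11 ≈ -14.727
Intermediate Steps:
k(L) = (-1 + L)/(23 + L)
k((-8 + 7) + 11)*N = ((-1 + ((-8 + 7) + 11))/(23 + ((-8 + 7) + 11)))*(-54) = ((-1 + (-1 + 11))/(23 + (-1 + 11)))*(-54) = ((-1 + 10)/(23 + 10))*(-54) = (9/33)*(-54) = ((1/33)*9)*(-54) = (3/11)*(-54) = -162/11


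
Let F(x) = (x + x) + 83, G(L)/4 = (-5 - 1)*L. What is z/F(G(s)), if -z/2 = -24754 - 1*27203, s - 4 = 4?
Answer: -103914/301 ≈ -345.23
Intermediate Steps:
s = 8 (s = 4 + 4 = 8)
G(L) = -24*L (G(L) = 4*((-5 - 1)*L) = 4*(-6*L) = -24*L)
z = 103914 (z = -2*(-24754 - 1*27203) = -2*(-24754 - 27203) = -2*(-51957) = 103914)
F(x) = 83 + 2*x (F(x) = 2*x + 83 = 83 + 2*x)
z/F(G(s)) = 103914/(83 + 2*(-24*8)) = 103914/(83 + 2*(-192)) = 103914/(83 - 384) = 103914/(-301) = 103914*(-1/301) = -103914/301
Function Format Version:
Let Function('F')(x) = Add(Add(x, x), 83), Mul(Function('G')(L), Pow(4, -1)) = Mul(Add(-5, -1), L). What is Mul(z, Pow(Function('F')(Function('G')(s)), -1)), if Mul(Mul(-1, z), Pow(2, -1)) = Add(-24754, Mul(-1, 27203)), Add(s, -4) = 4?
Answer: Rational(-103914, 301) ≈ -345.23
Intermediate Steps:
s = 8 (s = Add(4, 4) = 8)
Function('G')(L) = Mul(-24, L) (Function('G')(L) = Mul(4, Mul(Add(-5, -1), L)) = Mul(4, Mul(-6, L)) = Mul(-24, L))
z = 103914 (z = Mul(-2, Add(-24754, Mul(-1, 27203))) = Mul(-2, Add(-24754, -27203)) = Mul(-2, -51957) = 103914)
Function('F')(x) = Add(83, Mul(2, x)) (Function('F')(x) = Add(Mul(2, x), 83) = Add(83, Mul(2, x)))
Mul(z, Pow(Function('F')(Function('G')(s)), -1)) = Mul(103914, Pow(Add(83, Mul(2, Mul(-24, 8))), -1)) = Mul(103914, Pow(Add(83, Mul(2, -192)), -1)) = Mul(103914, Pow(Add(83, -384), -1)) = Mul(103914, Pow(-301, -1)) = Mul(103914, Rational(-1, 301)) = Rational(-103914, 301)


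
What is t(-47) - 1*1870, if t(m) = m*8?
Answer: -2246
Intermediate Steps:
t(m) = 8*m
t(-47) - 1*1870 = 8*(-47) - 1*1870 = -376 - 1870 = -2246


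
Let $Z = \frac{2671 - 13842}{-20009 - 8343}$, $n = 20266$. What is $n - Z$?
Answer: $\frac{574570461}{28352} \approx 20266.0$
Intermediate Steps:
$Z = \frac{11171}{28352}$ ($Z = - \frac{11171}{-20009 - 8343} = - \frac{11171}{-28352} = \left(-11171\right) \left(- \frac{1}{28352}\right) = \frac{11171}{28352} \approx 0.39401$)
$n - Z = 20266 - \frac{11171}{28352} = \frac{574570461}{28352}$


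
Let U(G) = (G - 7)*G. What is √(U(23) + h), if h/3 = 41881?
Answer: √126011 ≈ 354.98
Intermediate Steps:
h = 125643 (h = 3*41881 = 125643)
U(G) = G*(-7 + G) (U(G) = (-7 + G)*G = G*(-7 + G))
√(U(23) + h) = √(23*(-7 + 23) + 125643) = √(23*16 + 125643) = √(368 + 125643) = √126011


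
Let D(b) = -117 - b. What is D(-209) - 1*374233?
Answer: -374141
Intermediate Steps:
D(-209) - 1*374233 = (-117 - 1*(-209)) - 1*374233 = (-117 + 209) - 374233 = 92 - 374233 = -374141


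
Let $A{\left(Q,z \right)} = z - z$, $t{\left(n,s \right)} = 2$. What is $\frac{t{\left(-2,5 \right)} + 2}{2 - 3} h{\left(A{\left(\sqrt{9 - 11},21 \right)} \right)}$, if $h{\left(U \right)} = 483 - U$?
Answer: $-1932$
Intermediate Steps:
$A{\left(Q,z \right)} = 0$
$\frac{t{\left(-2,5 \right)} + 2}{2 - 3} h{\left(A{\left(\sqrt{9 - 11},21 \right)} \right)} = \frac{2 + 2}{2 - 3} \left(483 - 0\right) = \frac{4}{-1} \left(483 + 0\right) = 4 \left(-1\right) 483 = \left(-4\right) 483 = -1932$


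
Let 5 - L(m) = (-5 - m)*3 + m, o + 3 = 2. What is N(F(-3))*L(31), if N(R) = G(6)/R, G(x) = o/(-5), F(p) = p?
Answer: -82/15 ≈ -5.4667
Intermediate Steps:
o = -1 (o = -3 + 2 = -1)
L(m) = 20 + 2*m (L(m) = 5 - ((-5 - m)*3 + m) = 5 - ((-15 - 3*m) + m) = 5 - (-15 - 2*m) = 5 + (15 + 2*m) = 20 + 2*m)
G(x) = 1/5 (G(x) = -1/(-5) = -1*(-1/5) = 1/5)
N(R) = 1/(5*R)
N(F(-3))*L(31) = ((1/5)/(-3))*(20 + 2*31) = ((1/5)*(-1/3))*(20 + 62) = -1/15*82 = -82/15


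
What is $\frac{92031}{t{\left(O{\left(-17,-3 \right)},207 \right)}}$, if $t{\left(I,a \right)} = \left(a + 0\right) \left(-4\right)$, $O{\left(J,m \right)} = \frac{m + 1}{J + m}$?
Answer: $- \frac{30677}{276} \approx -111.15$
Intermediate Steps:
$O{\left(J,m \right)} = \frac{1 + m}{J + m}$
$t{\left(I,a \right)} = - 4 a$ ($t{\left(I,a \right)} = a \left(-4\right) = - 4 a$)
$\frac{92031}{t{\left(O{\left(-17,-3 \right)},207 \right)}} = \frac{92031}{\left(-4\right) 207} = \frac{92031}{-828} = 92031 \left(- \frac{1}{828}\right) = - \frac{30677}{276}$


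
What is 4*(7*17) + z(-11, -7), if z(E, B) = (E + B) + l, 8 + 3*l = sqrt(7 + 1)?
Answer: 1366/3 + 2*sqrt(2)/3 ≈ 456.28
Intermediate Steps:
l = -8/3 + 2*sqrt(2)/3 (l = -8/3 + sqrt(7 + 1)/3 = -8/3 + sqrt(8)/3 = -8/3 + (2*sqrt(2))/3 = -8/3 + 2*sqrt(2)/3 ≈ -1.7239)
z(E, B) = -8/3 + B + E + 2*sqrt(2)/3 (z(E, B) = (E + B) + (-8/3 + 2*sqrt(2)/3) = (B + E) + (-8/3 + 2*sqrt(2)/3) = -8/3 + B + E + 2*sqrt(2)/3)
4*(7*17) + z(-11, -7) = 4*(7*17) + (-8/3 - 7 - 11 + 2*sqrt(2)/3) = 4*119 + (-62/3 + 2*sqrt(2)/3) = 476 + (-62/3 + 2*sqrt(2)/3) = 1366/3 + 2*sqrt(2)/3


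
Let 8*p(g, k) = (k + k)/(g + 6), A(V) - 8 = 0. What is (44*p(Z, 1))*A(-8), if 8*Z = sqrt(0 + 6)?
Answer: 5632/383 - 352*sqrt(6)/1149 ≈ 13.955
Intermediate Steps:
A(V) = 8 (A(V) = 8 + 0 = 8)
Z = sqrt(6)/8 (Z = sqrt(0 + 6)/8 = sqrt(6)/8 ≈ 0.30619)
p(g, k) = k/(4*(6 + g)) (p(g, k) = ((k + k)/(g + 6))/8 = ((2*k)/(6 + g))/8 = (2*k/(6 + g))/8 = k/(4*(6 + g)))
(44*p(Z, 1))*A(-8) = (44*((1/4)*1/(6 + sqrt(6)/8)))*8 = (44*(1/(4*(6 + sqrt(6)/8))))*8 = (11/(6 + sqrt(6)/8))*8 = 88/(6 + sqrt(6)/8)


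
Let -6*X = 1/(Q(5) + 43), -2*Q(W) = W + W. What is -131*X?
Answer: 131/228 ≈ 0.57456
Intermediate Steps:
Q(W) = -W (Q(W) = -(W + W)/2 = -W)
X = -1/228 (X = -1/(6*(-1*5 + 43)) = -1/(6*(-5 + 43)) = -⅙/38 = -⅙*1/38 = -1/228 ≈ -0.0043860)
-131*X = -131*(-1/228) = 131/228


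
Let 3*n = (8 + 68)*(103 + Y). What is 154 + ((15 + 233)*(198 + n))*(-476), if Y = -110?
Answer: -7318514/3 ≈ -2.4395e+6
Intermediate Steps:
n = -532/3 (n = ((8 + 68)*(103 - 110))/3 = (76*(-7))/3 = (⅓)*(-532) = -532/3 ≈ -177.33)
154 + ((15 + 233)*(198 + n))*(-476) = 154 + ((15 + 233)*(198 - 532/3))*(-476) = 154 + (248*(62/3))*(-476) = 154 + (15376/3)*(-476) = 154 - 7318976/3 = -7318514/3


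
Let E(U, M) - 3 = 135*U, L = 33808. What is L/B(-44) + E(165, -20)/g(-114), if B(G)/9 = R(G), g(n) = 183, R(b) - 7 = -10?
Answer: -1861786/1647 ≈ -1130.4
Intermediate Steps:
R(b) = -3 (R(b) = 7 - 10 = -3)
B(G) = -27 (B(G) = 9*(-3) = -27)
E(U, M) = 3 + 135*U
L/B(-44) + E(165, -20)/g(-114) = 33808/(-27) + (3 + 135*165)/183 = 33808*(-1/27) + (3 + 22275)*(1/183) = -33808/27 + 22278*(1/183) = -33808/27 + 7426/61 = -1861786/1647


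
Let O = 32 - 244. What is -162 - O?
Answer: 50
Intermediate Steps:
O = -212
-162 - O = -162 - 1*(-212) = -162 + 212 = 50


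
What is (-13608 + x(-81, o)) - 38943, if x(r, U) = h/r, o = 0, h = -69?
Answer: -1418854/27 ≈ -52550.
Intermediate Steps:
x(r, U) = -69/r
(-13608 + x(-81, o)) - 38943 = (-13608 - 69/(-81)) - 38943 = (-13608 - 69*(-1/81)) - 38943 = (-13608 + 23/27) - 38943 = -367393/27 - 38943 = -1418854/27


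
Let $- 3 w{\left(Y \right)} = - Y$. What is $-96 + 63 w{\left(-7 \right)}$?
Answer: $-243$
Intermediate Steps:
$w{\left(Y \right)} = \frac{Y}{3}$ ($w{\left(Y \right)} = - \frac{\left(-1\right) Y}{3} = \frac{Y}{3}$)
$-96 + 63 w{\left(-7 \right)} = -96 + 63 \cdot \frac{1}{3} \left(-7\right) = -96 + 63 \left(- \frac{7}{3}\right) = -96 - 147 = -243$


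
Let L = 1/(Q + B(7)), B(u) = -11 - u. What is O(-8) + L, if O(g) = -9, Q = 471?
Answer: -4076/453 ≈ -8.9978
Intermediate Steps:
L = 1/453 (L = 1/(471 + (-11 - 1*7)) = 1/(471 + (-11 - 7)) = 1/(471 - 18) = 1/453 ≈ 0.0022075)
O(-8) + L = -9 + 1/453 = -4076/453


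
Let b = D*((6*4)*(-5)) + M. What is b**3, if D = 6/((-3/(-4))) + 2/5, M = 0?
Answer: -1024192512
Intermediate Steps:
D = 42/5 (D = 6/((-3*(-1/4))) + 2*(1/5) = 6/(3/4) + 2/5 = 6*(4/3) + 2/5 = 8 + 2/5 = 42/5 ≈ 8.4000)
b = -1008 (b = 42*((6*4)*(-5))/5 + 0 = 42*(24*(-5))/5 + 0 = (42/5)*(-120) + 0 = -1008 + 0 = -1008)
b**3 = (-1008)**3 = -1024192512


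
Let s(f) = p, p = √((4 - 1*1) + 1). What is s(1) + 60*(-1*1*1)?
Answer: -58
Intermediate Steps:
p = 2 (p = √((4 - 1) + 1) = √(3 + 1) = √4 = 2)
s(f) = 2
s(1) + 60*(-1*1*1) = 2 + 60*(-1*1*1) = 2 + 60*(-1*1) = 2 + 60*(-1) = 2 - 60 = -58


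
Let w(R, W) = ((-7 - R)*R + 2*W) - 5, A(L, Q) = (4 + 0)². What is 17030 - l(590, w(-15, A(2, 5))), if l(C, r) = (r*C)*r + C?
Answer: -5086470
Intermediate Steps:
A(L, Q) = 16 (A(L, Q) = 4² = 16)
w(R, W) = -5 + 2*W + R*(-7 - R) (w(R, W) = (R*(-7 - R) + 2*W) - 5 = (2*W + R*(-7 - R)) - 5 = -5 + 2*W + R*(-7 - R))
l(C, r) = C + C*r² (l(C, r) = (C*r)*r + C = C*r² + C = C + C*r²)
17030 - l(590, w(-15, A(2, 5))) = 17030 - 590*(1 + (-5 - 1*(-15)² - 7*(-15) + 2*16)²) = 17030 - 590*(1 + (-5 - 1*225 + 105 + 32)²) = 17030 - 590*(1 + (-5 - 225 + 105 + 32)²) = 17030 - 590*(1 + (-93)²) = 17030 - 590*(1 + 8649) = 17030 - 590*8650 = 17030 - 1*5103500 = 17030 - 5103500 = -5086470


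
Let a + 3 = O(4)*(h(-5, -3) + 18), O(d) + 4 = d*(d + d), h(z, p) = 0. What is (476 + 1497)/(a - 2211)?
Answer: -1973/1710 ≈ -1.1538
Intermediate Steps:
O(d) = -4 + 2*d² (O(d) = -4 + d*(d + d) = -4 + d*(2*d) = -4 + 2*d²)
a = 501 (a = -3 + (-4 + 2*4²)*(0 + 18) = -3 + (-4 + 2*16)*18 = -3 + (-4 + 32)*18 = -3 + 28*18 = -3 + 504 = 501)
(476 + 1497)/(a - 2211) = (476 + 1497)/(501 - 2211) = 1973/(-1710) = 1973*(-1/1710) = -1973/1710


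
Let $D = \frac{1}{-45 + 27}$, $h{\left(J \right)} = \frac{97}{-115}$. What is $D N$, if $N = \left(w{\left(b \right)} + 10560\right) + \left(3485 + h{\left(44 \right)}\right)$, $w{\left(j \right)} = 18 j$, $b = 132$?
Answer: $- \frac{944159}{1035} \approx -912.23$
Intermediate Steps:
$h{\left(J \right)} = - \frac{97}{115}$ ($h{\left(J \right)} = 97 \left(- \frac{1}{115}\right) = - \frac{97}{115}$)
$D = - \frac{1}{18}$ ($D = \frac{1}{-18} = - \frac{1}{18} \approx -0.055556$)
$N = \frac{1888318}{115}$ ($N = \left(18 \cdot 132 + 10560\right) + \left(3485 - \frac{97}{115}\right) = \left(2376 + 10560\right) + \frac{400678}{115} = 12936 + \frac{400678}{115} = \frac{1888318}{115} \approx 16420.0$)
$D N = \left(- \frac{1}{18}\right) \frac{1888318}{115} = - \frac{944159}{1035}$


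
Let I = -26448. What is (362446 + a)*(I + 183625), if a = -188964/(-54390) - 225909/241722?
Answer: 13870011700612254139/243467770 ≈ 5.6969e+10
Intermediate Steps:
a = 618325287/243467770 (a = -188964*(-1/54390) - 225909*1/241722 = 31494/9065 - 25101/26858 = 618325287/243467770 ≈ 2.5397)
(362446 + a)*(I + 183625) = (362446 + 618325287/243467770)*(-26448 + 183625) = (88244537690707/243467770)*157177 = 13870011700612254139/243467770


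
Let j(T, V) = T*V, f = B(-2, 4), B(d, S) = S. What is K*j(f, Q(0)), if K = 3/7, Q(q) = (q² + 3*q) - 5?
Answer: -60/7 ≈ -8.5714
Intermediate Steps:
f = 4
Q(q) = -5 + q² + 3*q
K = 3/7 (K = 3*(⅐) = 3/7 ≈ 0.42857)
K*j(f, Q(0)) = 3*(4*(-5 + 0² + 3*0))/7 = 3*(4*(-5 + 0 + 0))/7 = 3*(4*(-5))/7 = (3/7)*(-20) = -60/7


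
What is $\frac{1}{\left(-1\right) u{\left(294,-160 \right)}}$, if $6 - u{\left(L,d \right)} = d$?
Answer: $- \frac{1}{166} \approx -0.0060241$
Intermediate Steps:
$u{\left(L,d \right)} = 6 - d$
$\frac{1}{\left(-1\right) u{\left(294,-160 \right)}} = \frac{1}{\left(-1\right) \left(6 - -160\right)} = \frac{1}{\left(-1\right) \left(6 + 160\right)} = \frac{1}{\left(-1\right) 166} = \frac{1}{-166} = - \frac{1}{166}$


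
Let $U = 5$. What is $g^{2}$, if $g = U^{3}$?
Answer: $15625$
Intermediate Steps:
$g = 125$ ($g = 5^{3} = 125$)
$g^{2} = 125^{2} = 15625$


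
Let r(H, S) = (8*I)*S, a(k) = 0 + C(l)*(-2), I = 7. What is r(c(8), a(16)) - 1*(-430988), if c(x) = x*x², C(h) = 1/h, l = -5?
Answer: 2155052/5 ≈ 4.3101e+5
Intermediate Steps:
a(k) = ⅖ (a(k) = 0 - 2/(-5) = 0 - ⅕*(-2) = 0 + ⅖ = ⅖)
c(x) = x³
r(H, S) = 56*S (r(H, S) = (8*7)*S = 56*S)
r(c(8), a(16)) - 1*(-430988) = 56*(⅖) - 1*(-430988) = 112/5 + 430988 = 2155052/5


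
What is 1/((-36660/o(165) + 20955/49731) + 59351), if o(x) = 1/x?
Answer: -1507/9026249708 ≈ -1.6696e-7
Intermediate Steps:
1/((-36660/o(165) + 20955/49731) + 59351) = 1/((-36660/(1/165) + 20955/49731) + 59351) = 1/((-36660/1/165 + 20955*(1/49731)) + 59351) = 1/((-36660*165 + 635/1507) + 59351) = 1/((-6048900 + 635/1507) + 59351) = 1/(-9115691665/1507 + 59351) = 1/(-9026249708/1507) = -1507/9026249708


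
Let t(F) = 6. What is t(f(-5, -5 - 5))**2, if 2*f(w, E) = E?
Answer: 36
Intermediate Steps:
f(w, E) = E/2
t(f(-5, -5 - 5))**2 = 6**2 = 36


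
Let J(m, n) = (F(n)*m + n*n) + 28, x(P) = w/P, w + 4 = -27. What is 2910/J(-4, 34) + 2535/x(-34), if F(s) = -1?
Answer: 17080655/6138 ≈ 2782.8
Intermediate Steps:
w = -31 (w = -4 - 27 = -31)
x(P) = -31/P
J(m, n) = 28 + n**2 - m (J(m, n) = (-m + n*n) + 28 = (-m + n**2) + 28 = (n**2 - m) + 28 = 28 + n**2 - m)
2910/J(-4, 34) + 2535/x(-34) = 2910/(28 + 34**2 - 1*(-4)) + 2535/((-31/(-34))) = 2910/(28 + 1156 + 4) + 2535/((-31*(-1/34))) = 2910/1188 + 2535/(31/34) = 2910*(1/1188) + 2535*(34/31) = 485/198 + 86190/31 = 17080655/6138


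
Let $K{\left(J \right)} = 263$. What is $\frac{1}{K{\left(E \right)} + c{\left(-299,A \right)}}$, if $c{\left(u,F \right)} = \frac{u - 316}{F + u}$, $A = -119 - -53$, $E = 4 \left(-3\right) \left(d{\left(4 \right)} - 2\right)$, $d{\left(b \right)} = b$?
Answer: $\frac{73}{19322} \approx 0.0037781$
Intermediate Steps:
$E = -24$ ($E = 4 \left(-3\right) \left(4 - 2\right) = \left(-12\right) 2 = -24$)
$A = -66$ ($A = -119 + 53 = -66$)
$c{\left(u,F \right)} = \frac{-316 + u}{F + u}$
$\frac{1}{K{\left(E \right)} + c{\left(-299,A \right)}} = \frac{1}{263 + \frac{-316 - 299}{-66 - 299}} = \frac{1}{263 + \frac{1}{-365} \left(-615\right)} = \frac{1}{263 - - \frac{123}{73}} = \frac{1}{263 + \frac{123}{73}} = \frac{1}{\frac{19322}{73}} = \frac{73}{19322}$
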